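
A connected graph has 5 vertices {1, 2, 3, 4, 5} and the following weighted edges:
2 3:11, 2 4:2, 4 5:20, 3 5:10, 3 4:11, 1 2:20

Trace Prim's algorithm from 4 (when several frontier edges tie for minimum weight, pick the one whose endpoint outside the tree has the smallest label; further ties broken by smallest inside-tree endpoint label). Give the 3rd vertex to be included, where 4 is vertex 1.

3

Prim, starting at 4.
Step 1: frontier [2 4 2, 3 4 11, 4 5 20] → take 2 4 (2); add 2.
Step 2: frontier [2 3 11, 1 2 20, 3 4 11, 4 5 20] → take 2 3 (11); add 3.
Step 3: frontier [1 2 20, 3 5 10, 4 5 20] → take 3 5 (10); add 5.
Step 4: frontier [1 2 20] → take 1 2 (20); add 1.
Vertex order: 4, 2, 3, 5, 1. The 3rd vertex is 3.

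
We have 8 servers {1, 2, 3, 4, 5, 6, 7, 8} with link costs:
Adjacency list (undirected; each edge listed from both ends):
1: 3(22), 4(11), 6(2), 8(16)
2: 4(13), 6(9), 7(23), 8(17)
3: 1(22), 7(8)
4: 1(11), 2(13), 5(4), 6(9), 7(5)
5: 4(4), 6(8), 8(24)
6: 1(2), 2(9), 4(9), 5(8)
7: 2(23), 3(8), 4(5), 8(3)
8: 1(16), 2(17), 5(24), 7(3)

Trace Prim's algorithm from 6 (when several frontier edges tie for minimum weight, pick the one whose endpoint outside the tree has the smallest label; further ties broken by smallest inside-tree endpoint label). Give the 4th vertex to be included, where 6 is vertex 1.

Prim, starting at 6.
Step 1: cheapest edge leaving the tree is 1-6 (2); add 1.
Step 2: cheapest edge leaving the tree is 5-6 (8); add 5.
Step 3: cheapest edge leaving the tree is 4-5 (4); add 4.
Step 4: cheapest edge leaving the tree is 4-7 (5); add 7.
Step 5: cheapest edge leaving the tree is 7-8 (3); add 8.
Step 6: cheapest edge leaving the tree is 3-7 (8); add 3.
Step 7: cheapest edge leaving the tree is 2-6 (9); add 2.
Vertex order: 6, 1, 5, 4, 7, 8, 3, 2. The 4th vertex is 4.

4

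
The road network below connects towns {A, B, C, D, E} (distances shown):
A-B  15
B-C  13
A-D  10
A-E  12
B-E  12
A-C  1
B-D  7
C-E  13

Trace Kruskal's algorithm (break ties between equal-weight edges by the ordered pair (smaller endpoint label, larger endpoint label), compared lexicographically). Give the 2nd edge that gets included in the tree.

B-D

Kruskal's algorithm — process edges by increasing weight (ties by edge label):
A-C (1): add. Components now {A,C} {B} {D} {E}
B-D (7): add. Components now {A,C} {B,D} {E}
A-D (10): add. Components now {A,B,C,D} {E}
A-E (12): add. Components now {A,B,C,D,E}
The 2nd edge added is B-D.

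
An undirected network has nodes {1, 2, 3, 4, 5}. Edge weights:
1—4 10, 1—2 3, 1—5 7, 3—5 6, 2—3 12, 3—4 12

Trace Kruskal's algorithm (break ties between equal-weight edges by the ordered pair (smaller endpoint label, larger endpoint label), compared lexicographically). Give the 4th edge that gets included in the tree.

1-4

Kruskal: consider edges lightest-first.
1—2 (3): add — endpoints in different components.
3—5 (6): add — endpoints in different components.
1—5 (7): add — endpoints in different components.
1—4 (10): add — endpoints in different components.
The 4th edge added is 1—4.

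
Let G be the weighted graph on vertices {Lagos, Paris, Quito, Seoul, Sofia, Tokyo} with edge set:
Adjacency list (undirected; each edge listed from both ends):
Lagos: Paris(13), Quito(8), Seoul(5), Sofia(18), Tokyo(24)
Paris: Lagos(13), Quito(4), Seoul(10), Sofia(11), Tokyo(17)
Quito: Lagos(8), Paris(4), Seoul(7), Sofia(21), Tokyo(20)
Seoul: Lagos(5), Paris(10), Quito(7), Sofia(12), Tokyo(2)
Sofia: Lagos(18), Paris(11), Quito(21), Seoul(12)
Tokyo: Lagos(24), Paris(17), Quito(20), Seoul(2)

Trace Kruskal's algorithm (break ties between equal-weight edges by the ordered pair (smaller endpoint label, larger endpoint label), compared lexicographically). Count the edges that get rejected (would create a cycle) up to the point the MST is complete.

Kruskal: consider edges lightest-first.
Seoul Tokyo (2): add. Components now {Lagos} {Sofia} {Paris} {Seoul,Tokyo} {Quito}
Paris Quito (4): add. Components now {Lagos} {Sofia} {Paris,Quito} {Seoul,Tokyo}
Lagos Seoul (5): add. Components now {Lagos,Seoul,Tokyo} {Sofia} {Paris,Quito}
Quito Seoul (7): add. Components now {Lagos,Paris,Quito,Seoul,Tokyo} {Sofia}
Lagos Quito (8): skip — Lagos and Quito already connected.
Paris Seoul (10): skip — Paris and Seoul already connected.
Paris Sofia (11): add. Components now {Lagos,Paris,Quito,Seoul,Sofia,Tokyo}
Edges rejected before the tree was complete: 2.

2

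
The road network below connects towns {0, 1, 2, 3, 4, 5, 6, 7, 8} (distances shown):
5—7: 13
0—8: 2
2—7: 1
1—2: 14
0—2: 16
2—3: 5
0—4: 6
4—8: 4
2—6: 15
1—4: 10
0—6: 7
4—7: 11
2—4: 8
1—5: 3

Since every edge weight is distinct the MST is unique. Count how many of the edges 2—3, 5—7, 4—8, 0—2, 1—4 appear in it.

Kruskal's algorithm — process edges by increasing weight (ties by edge label):
2—7 (1): add — endpoints in different components.
0—8 (2): add — endpoints in different components.
1—5 (3): add — endpoints in different components.
4—8 (4): add — endpoints in different components.
2—3 (5): add — endpoints in different components.
0—4 (6): skip — 0 and 4 already connected.
0—6 (7): add — endpoints in different components.
2—4 (8): add — endpoints in different components.
1—4 (10): add — endpoints in different components.
MST edge set: {2—7, 0—8, 1—5, 4—8, 2—3, 0—6, 2—4, 1—4}.
Of the listed edges, {2—3, 4—8, 1—4} are in the MST → 3.

3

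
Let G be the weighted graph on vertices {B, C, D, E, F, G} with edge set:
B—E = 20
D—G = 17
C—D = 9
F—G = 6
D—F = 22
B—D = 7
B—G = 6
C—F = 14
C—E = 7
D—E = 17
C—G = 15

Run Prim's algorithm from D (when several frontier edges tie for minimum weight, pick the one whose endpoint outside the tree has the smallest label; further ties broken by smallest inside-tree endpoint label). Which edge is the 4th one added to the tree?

Grow the tree from D using Prim:
Step 1: frontier [B—D 7, C—D 9, D—E 17, D—G 17, D—F 22] → take B—D (7); add B.
Step 2: frontier [B—G 6, B—E 20, C—D 9, D—E 17, D—G 17, D—F 22] → take B—G (6); add G.
Step 3: frontier [B—E 20, C—D 9, D—E 17, D—F 22, F—G 6, C—G 15] → take F—G (6); add F.
Step 4: frontier [B—E 20, C—D 9, D—E 17, C—F 14, C—G 15] → take C—D (9); add C.
Step 5: frontier [B—E 20, C—E 7, D—E 17] → take C—E (7); add E.
The 4th edge added is C—D.

C-D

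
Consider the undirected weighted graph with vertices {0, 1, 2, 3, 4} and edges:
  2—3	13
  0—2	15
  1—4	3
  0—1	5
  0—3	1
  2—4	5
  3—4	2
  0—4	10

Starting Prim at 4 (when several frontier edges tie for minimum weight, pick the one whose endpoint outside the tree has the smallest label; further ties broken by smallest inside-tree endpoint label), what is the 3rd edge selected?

Grow the tree from 4 using Prim:
Step 1: cheapest edge leaving the tree is 3—4 (2); add 3.
Step 2: cheapest edge leaving the tree is 0—3 (1); add 0.
Step 3: cheapest edge leaving the tree is 1—4 (3); add 1.
Step 4: cheapest edge leaving the tree is 2—4 (5); add 2.
The 3rd edge added is 1—4.

1-4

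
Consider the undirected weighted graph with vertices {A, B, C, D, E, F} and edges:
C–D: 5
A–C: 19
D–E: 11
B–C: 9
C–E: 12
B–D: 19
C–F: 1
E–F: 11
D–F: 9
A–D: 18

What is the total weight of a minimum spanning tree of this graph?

Sort edges by weight, then run Kruskal:
C–F (1): add. Components now {A} {B} {C,F} {D} {E}
C–D (5): add. Components now {A} {B} {C,D,F} {E}
B–C (9): add. Components now {A} {B,C,D,F} {E}
D–F (9): skip — D and F already connected.
D–E (11): add. Components now {A} {B,C,D,E,F}
E–F (11): skip — E and F already connected.
C–E (12): skip — C and E already connected.
A–D (18): add. Components now {A,B,C,D,E,F}
MST edges: C–F, C–D, B–C, D–E, A–D; total weight 1+5+9+11+18 = 44.

44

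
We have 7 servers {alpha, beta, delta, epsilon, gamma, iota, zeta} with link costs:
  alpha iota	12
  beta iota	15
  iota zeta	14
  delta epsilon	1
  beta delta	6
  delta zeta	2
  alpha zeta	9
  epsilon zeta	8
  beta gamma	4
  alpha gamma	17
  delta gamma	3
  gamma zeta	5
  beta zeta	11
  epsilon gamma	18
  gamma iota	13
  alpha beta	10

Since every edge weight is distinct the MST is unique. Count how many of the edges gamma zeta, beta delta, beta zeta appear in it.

0

Kruskal: consider edges lightest-first.
delta epsilon (1): add. Components now {iota} {beta} {delta,epsilon} {zeta} {alpha} {gamma}
delta zeta (2): add. Components now {iota} {beta} {delta,epsilon,zeta} {alpha} {gamma}
delta gamma (3): add. Components now {iota} {beta} {delta,epsilon,gamma,zeta} {alpha}
beta gamma (4): add. Components now {iota} {beta,delta,epsilon,gamma,zeta} {alpha}
gamma zeta (5): skip — zeta and gamma already connected.
beta delta (6): skip — beta and delta already connected.
epsilon zeta (8): skip — epsilon and zeta already connected.
alpha zeta (9): add. Components now {iota} {alpha,beta,delta,epsilon,gamma,zeta}
alpha beta (10): skip — beta and alpha already connected.
beta zeta (11): skip — beta and zeta already connected.
alpha iota (12): add. Components now {alpha,beta,delta,epsilon,gamma,iota,zeta}
MST edge set: {delta epsilon, delta zeta, delta gamma, beta gamma, alpha zeta, alpha iota}.
Of the listed edges, {} are in the MST → 0.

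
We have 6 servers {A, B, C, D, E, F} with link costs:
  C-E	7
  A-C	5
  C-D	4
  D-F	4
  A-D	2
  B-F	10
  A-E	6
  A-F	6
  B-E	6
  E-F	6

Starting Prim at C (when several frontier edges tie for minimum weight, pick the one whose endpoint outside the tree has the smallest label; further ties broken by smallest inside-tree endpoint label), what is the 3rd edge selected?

Prim's algorithm from C:
Step 1: frontier [C-D 4, A-C 5, C-E 7] → take C-D (4); add D.
Step 2: frontier [A-C 5, C-E 7, A-D 2, D-F 4] → take A-D (2); add A.
Step 3: frontier [A-E 6, A-F 6, C-E 7, D-F 4] → take D-F (4); add F.
Step 4: frontier [A-E 6, C-E 7, E-F 6, B-F 10] → take A-E (6); add E.
Step 5: frontier [B-E 6, B-F 10] → take B-E (6); add B.
The 3rd edge added is D-F.

D-F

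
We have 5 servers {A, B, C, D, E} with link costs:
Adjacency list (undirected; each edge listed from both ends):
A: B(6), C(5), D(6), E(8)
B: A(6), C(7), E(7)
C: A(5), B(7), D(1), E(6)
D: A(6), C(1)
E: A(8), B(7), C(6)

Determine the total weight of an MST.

Kruskal: consider edges lightest-first.
C—D (1): add — endpoints in different components.
A—C (5): add — endpoints in different components.
A—B (6): add — endpoints in different components.
A—D (6): skip — A and D already connected.
C—E (6): add — endpoints in different components.
MST edges: C—D, A—C, A—B, C—E; total weight 1+5+6+6 = 18.

18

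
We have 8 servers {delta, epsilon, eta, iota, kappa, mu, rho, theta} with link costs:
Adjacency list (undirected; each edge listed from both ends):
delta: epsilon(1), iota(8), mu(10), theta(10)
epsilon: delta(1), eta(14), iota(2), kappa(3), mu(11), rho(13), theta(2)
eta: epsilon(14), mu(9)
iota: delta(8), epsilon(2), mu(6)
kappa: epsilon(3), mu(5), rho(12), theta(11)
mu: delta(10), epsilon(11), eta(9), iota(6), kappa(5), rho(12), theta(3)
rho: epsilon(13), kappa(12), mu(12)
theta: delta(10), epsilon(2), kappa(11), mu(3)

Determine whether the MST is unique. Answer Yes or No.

Sort edges by weight, then run Kruskal:
delta—epsilon (1): add — endpoints in different components.
epsilon—iota (2): add — endpoints in different components.
epsilon—theta (2): add — endpoints in different components.
epsilon—kappa (3): add — endpoints in different components.
mu—theta (3): add — endpoints in different components.
kappa—mu (5): skip — kappa and mu already connected.
iota—mu (6): skip — iota and mu already connected.
delta—iota (8): skip — iota and delta already connected.
eta—mu (9): add — endpoints in different components.
delta—mu (10): skip — mu and delta already connected.
delta—theta (10): skip — delta and theta already connected.
epsilon—mu (11): skip — mu and epsilon already connected.
kappa—theta (11): skip — kappa and theta already connected.
kappa—rho (12): add — endpoints in different components.
Non-tree edge mu—rho has weight 12, equal to the heaviest edge on its tree cycle — swapping gives another MST of the same weight. Not unique.

No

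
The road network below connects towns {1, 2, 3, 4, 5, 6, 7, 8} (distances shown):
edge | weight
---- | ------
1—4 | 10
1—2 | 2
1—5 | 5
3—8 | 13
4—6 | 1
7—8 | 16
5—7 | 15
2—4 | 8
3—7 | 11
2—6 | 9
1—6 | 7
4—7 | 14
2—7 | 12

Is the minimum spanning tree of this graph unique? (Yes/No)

Sort edges by weight, then run Kruskal:
4—6 (1): add — endpoints in different components.
1—2 (2): add — endpoints in different components.
1—5 (5): add — endpoints in different components.
1—6 (7): add — endpoints in different components.
2—4 (8): skip — 2 and 4 already connected.
2—6 (9): skip — 2 and 6 already connected.
1—4 (10): skip — 1 and 4 already connected.
3—7 (11): add — endpoints in different components.
2—7 (12): add — endpoints in different components.
3—8 (13): add — endpoints in different components.
Every non-tree edge has weight strictly greater than the heaviest edge on the tree path between its endpoints, so the MST is unique.

Yes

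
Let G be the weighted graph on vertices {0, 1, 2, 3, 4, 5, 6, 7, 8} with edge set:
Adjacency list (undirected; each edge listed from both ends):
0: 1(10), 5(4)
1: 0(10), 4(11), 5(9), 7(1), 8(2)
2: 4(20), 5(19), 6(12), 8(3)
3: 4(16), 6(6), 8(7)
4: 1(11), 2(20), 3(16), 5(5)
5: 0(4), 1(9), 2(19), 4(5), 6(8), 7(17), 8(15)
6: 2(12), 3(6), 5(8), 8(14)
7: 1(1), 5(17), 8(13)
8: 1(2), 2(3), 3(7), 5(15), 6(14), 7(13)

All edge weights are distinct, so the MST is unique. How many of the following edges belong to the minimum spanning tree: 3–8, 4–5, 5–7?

2

Sort edges by weight, then run Kruskal:
1–7 (1): add — endpoints in different components.
1–8 (2): add — endpoints in different components.
2–8 (3): add — endpoints in different components.
0–5 (4): add — endpoints in different components.
4–5 (5): add — endpoints in different components.
3–6 (6): add — endpoints in different components.
3–8 (7): add — endpoints in different components.
5–6 (8): add — endpoints in different components.
MST edge set: {1–7, 1–8, 2–8, 0–5, 4–5, 3–6, 3–8, 5–6}.
Of the listed edges, {3–8, 4–5} are in the MST → 2.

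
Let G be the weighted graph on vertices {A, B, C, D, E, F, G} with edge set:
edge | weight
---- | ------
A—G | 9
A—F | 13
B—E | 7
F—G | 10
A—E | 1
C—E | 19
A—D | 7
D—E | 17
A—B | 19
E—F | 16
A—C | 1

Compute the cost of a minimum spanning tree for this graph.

Prim, starting at E.
Step 1: cheapest edge leaving the tree is A—E (1); add A.
Step 2: cheapest edge leaving the tree is A—C (1); add C.
Step 3: cheapest edge leaving the tree is B—E (7); add B.
Step 4: cheapest edge leaving the tree is A—D (7); add D.
Step 5: cheapest edge leaving the tree is A—G (9); add G.
Step 6: cheapest edge leaving the tree is F—G (10); add F.
MST edges: A—E, A—C, B—E, A—D, A—G, F—G; total weight 1+1+7+7+9+10 = 35.

35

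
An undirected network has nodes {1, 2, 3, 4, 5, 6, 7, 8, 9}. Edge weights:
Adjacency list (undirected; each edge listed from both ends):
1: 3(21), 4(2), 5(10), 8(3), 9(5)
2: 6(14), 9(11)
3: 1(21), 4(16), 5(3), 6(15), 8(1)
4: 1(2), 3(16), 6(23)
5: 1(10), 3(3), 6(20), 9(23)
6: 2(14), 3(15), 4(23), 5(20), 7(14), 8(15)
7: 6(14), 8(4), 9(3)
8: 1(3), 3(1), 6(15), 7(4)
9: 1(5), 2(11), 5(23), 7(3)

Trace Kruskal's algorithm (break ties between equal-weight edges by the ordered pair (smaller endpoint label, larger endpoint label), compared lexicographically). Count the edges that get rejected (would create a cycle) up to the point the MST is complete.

Kruskal: consider edges lightest-first.
3—8 (1): add — endpoints in different components.
1—4 (2): add — endpoints in different components.
1—8 (3): add — endpoints in different components.
3—5 (3): add — endpoints in different components.
7—9 (3): add — endpoints in different components.
7—8 (4): add — endpoints in different components.
1—9 (5): skip — 1 and 9 already connected.
1—5 (10): skip — 1 and 5 already connected.
2—9 (11): add — endpoints in different components.
2—6 (14): add — endpoints in different components.
Edges rejected before the tree was complete: 2.

2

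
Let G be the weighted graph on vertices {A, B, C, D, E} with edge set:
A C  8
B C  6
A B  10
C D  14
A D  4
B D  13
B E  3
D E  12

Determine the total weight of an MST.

21

Grow the tree from A using Prim:
Step 1: frontier [A D 4, A C 8, A B 10] → take A D (4); add D.
Step 2: frontier [A C 8, A B 10, D E 12, B D 13, C D 14] → take A C (8); add C.
Step 3: frontier [A B 10, B C 6, D E 12, B D 13] → take B C (6); add B.
Step 4: frontier [B E 3, D E 12] → take B E (3); add E.
MST edges: A D, A C, B C, B E; total weight 4+8+6+3 = 21.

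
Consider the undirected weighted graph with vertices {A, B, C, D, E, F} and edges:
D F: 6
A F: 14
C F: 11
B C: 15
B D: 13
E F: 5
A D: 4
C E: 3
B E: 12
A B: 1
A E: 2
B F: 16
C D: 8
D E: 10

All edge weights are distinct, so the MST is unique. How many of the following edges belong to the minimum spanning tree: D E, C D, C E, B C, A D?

Kruskal's algorithm — process edges by increasing weight (ties by edge label):
A B (1): add. Components now {A,B} {C} {D} {E} {F}
A E (2): add. Components now {A,B,E} {C} {D} {F}
C E (3): add. Components now {A,B,C,E} {D} {F}
A D (4): add. Components now {A,B,C,D,E} {F}
E F (5): add. Components now {A,B,C,D,E,F}
MST edge set: {A B, A E, C E, A D, E F}.
Of the listed edges, {C E, A D} are in the MST → 2.

2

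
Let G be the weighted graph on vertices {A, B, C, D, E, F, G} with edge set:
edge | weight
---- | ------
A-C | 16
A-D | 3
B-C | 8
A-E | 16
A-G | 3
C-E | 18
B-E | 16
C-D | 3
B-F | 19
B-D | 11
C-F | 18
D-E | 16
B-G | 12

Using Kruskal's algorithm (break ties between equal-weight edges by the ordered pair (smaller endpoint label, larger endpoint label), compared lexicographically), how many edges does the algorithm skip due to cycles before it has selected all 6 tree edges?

6

Kruskal: consider edges lightest-first.
A-D (3): add. Components now {A,D} {B} {C} {E} {F} {G}
A-G (3): add. Components now {A,D,G} {B} {C} {E} {F}
C-D (3): add. Components now {A,C,D,G} {B} {E} {F}
B-C (8): add. Components now {A,B,C,D,G} {E} {F}
B-D (11): skip — B and D already connected.
B-G (12): skip — B and G already connected.
A-C (16): skip — A and C already connected.
A-E (16): add. Components now {A,B,C,D,E,G} {F}
B-E (16): skip — B and E already connected.
D-E (16): skip — D and E already connected.
C-E (18): skip — C and E already connected.
C-F (18): add. Components now {A,B,C,D,E,F,G}
Edges rejected before the tree was complete: 6.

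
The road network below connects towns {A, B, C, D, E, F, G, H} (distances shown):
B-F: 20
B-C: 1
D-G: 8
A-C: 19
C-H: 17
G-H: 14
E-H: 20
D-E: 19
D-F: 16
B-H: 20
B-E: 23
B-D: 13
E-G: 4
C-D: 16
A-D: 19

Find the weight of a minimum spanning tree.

75

Prim, starting at E.
Step 1: cheapest edge leaving the tree is E-G (4); add G.
Step 2: cheapest edge leaving the tree is D-G (8); add D.
Step 3: cheapest edge leaving the tree is B-D (13); add B.
Step 4: cheapest edge leaving the tree is B-C (1); add C.
Step 5: cheapest edge leaving the tree is G-H (14); add H.
Step 6: cheapest edge leaving the tree is D-F (16); add F.
Step 7: cheapest edge leaving the tree is A-C (19); add A.
MST edges: E-G, D-G, B-D, B-C, G-H, D-F, A-C; total weight 4+8+13+1+14+16+19 = 75.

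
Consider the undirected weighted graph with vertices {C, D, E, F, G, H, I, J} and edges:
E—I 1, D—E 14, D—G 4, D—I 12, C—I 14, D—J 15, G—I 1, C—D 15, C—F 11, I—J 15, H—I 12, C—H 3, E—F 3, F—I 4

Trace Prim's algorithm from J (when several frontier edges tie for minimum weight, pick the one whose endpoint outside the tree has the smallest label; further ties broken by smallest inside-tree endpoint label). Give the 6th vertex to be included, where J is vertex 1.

Prim's algorithm from J:
Step 1: cheapest edge leaving the tree is D—J (15); add D.
Step 2: cheapest edge leaving the tree is D—G (4); add G.
Step 3: cheapest edge leaving the tree is G—I (1); add I.
Step 4: cheapest edge leaving the tree is E—I (1); add E.
Step 5: cheapest edge leaving the tree is E—F (3); add F.
Step 6: cheapest edge leaving the tree is C—F (11); add C.
Step 7: cheapest edge leaving the tree is C—H (3); add H.
Vertex order: J, D, G, I, E, F, C, H. The 6th vertex is F.

F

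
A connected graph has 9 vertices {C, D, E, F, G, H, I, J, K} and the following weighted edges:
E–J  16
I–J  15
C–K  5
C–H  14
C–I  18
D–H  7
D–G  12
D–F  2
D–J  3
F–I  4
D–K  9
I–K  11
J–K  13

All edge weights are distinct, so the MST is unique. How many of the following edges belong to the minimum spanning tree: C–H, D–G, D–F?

2

Kruskal: consider edges lightest-first.
D–F (2): add — endpoints in different components.
D–J (3): add — endpoints in different components.
F–I (4): add — endpoints in different components.
C–K (5): add — endpoints in different components.
D–H (7): add — endpoints in different components.
D–K (9): add — endpoints in different components.
I–K (11): skip — I and K already connected.
D–G (12): add — endpoints in different components.
J–K (13): skip — J and K already connected.
C–H (14): skip — C and H already connected.
I–J (15): skip — I and J already connected.
E–J (16): add — endpoints in different components.
MST edge set: {D–F, D–J, F–I, C–K, D–H, D–K, D–G, E–J}.
Of the listed edges, {D–G, D–F} are in the MST → 2.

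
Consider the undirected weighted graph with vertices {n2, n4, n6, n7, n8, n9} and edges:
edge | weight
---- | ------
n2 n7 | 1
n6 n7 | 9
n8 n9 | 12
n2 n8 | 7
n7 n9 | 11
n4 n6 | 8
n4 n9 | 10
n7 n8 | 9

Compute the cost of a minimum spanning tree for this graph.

35

Grow the tree from n6 using Prim:
Step 1: cheapest edge leaving the tree is n4 n6 (8); add n4.
Step 2: cheapest edge leaving the tree is n6 n7 (9); add n7.
Step 3: cheapest edge leaving the tree is n2 n7 (1); add n2.
Step 4: cheapest edge leaving the tree is n2 n8 (7); add n8.
Step 5: cheapest edge leaving the tree is n4 n9 (10); add n9.
MST edges: n4 n6, n6 n7, n2 n7, n2 n8, n4 n9; total weight 8+9+1+7+10 = 35.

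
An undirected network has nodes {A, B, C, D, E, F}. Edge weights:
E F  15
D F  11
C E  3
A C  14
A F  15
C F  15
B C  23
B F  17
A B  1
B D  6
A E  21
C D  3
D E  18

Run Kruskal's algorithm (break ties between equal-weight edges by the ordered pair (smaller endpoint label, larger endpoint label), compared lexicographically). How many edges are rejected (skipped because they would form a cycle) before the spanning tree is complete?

Kruskal: consider edges lightest-first.
A B (1): add — endpoints in different components.
C D (3): add — endpoints in different components.
C E (3): add — endpoints in different components.
B D (6): add — endpoints in different components.
D F (11): add — endpoints in different components.
Edges rejected before the tree was complete: 0.

0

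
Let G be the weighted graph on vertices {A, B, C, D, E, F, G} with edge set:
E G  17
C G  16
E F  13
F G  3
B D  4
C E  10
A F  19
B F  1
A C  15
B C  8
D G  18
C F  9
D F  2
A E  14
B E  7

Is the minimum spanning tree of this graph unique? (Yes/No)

Yes

Kruskal: consider edges lightest-first.
B F (1): add. Components now {A} {B,F} {C} {D} {E} {G}
D F (2): add. Components now {A} {B,D,F} {C} {E} {G}
F G (3): add. Components now {A} {B,D,F,G} {C} {E}
B D (4): skip — B and D already connected.
B E (7): add. Components now {A} {B,D,E,F,G} {C}
B C (8): add. Components now {A} {B,C,D,E,F,G}
C F (9): skip — C and F already connected.
C E (10): skip — C and E already connected.
E F (13): skip — E and F already connected.
A E (14): add. Components now {A,B,C,D,E,F,G}
Every non-tree edge has weight strictly greater than the heaviest edge on the tree path between its endpoints, so the MST is unique.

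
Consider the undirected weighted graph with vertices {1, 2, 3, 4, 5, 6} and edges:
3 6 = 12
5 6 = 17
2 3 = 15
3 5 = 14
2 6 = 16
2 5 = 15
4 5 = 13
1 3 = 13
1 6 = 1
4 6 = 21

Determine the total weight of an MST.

55

Kruskal: consider edges lightest-first.
1 6 (1): add. Components now {1,6} {2} {3} {4} {5}
3 6 (12): add. Components now {1,3,6} {2} {4} {5}
1 3 (13): skip — 1 and 3 already connected.
4 5 (13): add. Components now {1,3,6} {2} {4,5}
3 5 (14): add. Components now {1,3,4,5,6} {2}
2 3 (15): add. Components now {1,2,3,4,5,6}
MST edges: 1 6, 3 6, 4 5, 3 5, 2 3; total weight 1+12+13+14+15 = 55.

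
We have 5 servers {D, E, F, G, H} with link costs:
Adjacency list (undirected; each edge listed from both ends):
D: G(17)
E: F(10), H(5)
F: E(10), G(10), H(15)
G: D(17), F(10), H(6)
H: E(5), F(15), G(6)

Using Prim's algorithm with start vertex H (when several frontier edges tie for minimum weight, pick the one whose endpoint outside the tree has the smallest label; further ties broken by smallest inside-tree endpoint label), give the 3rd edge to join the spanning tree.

E-F

Prim's algorithm from H:
Step 1: cheapest edge leaving the tree is E—H (5); add E.
Step 2: cheapest edge leaving the tree is G—H (6); add G.
Step 3: cheapest edge leaving the tree is E—F (10); add F.
Step 4: cheapest edge leaving the tree is D—G (17); add D.
The 3rd edge added is E—F.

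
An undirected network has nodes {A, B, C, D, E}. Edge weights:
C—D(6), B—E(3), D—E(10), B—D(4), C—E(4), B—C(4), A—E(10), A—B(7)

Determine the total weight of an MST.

18

Sort edges by weight, then run Kruskal:
B—E (3): add. Components now {A} {B,E} {C} {D}
B—C (4): add. Components now {A} {B,C,E} {D}
B—D (4): add. Components now {A} {B,C,D,E}
C—E (4): skip — C and E already connected.
C—D (6): skip — C and D already connected.
A—B (7): add. Components now {A,B,C,D,E}
MST edges: B—E, B—C, B—D, A—B; total weight 3+4+4+7 = 18.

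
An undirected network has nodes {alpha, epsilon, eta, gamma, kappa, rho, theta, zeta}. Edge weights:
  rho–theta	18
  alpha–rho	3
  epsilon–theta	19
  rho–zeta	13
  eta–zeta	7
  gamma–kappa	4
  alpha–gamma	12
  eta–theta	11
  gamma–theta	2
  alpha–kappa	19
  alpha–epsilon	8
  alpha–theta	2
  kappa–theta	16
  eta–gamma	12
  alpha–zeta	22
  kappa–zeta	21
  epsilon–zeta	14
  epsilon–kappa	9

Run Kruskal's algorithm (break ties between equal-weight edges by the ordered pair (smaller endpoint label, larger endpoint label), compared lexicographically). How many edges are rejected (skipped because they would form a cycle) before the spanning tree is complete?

Kruskal: consider edges lightest-first.
alpha–theta (2): add — endpoints in different components.
gamma–theta (2): add — endpoints in different components.
alpha–rho (3): add — endpoints in different components.
gamma–kappa (4): add — endpoints in different components.
eta–zeta (7): add — endpoints in different components.
alpha–epsilon (8): add — endpoints in different components.
epsilon–kappa (9): skip — kappa and epsilon already connected.
eta–theta (11): add — endpoints in different components.
Edges rejected before the tree was complete: 1.

1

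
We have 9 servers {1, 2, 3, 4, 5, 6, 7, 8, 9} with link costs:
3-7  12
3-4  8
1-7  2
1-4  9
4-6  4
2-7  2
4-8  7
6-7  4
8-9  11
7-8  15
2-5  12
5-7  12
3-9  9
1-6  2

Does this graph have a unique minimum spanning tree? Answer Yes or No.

Sort edges by weight, then run Kruskal:
1-6 (2): add — endpoints in different components.
1-7 (2): add — endpoints in different components.
2-7 (2): add — endpoints in different components.
4-6 (4): add — endpoints in different components.
6-7 (4): skip — 6 and 7 already connected.
4-8 (7): add — endpoints in different components.
3-4 (8): add — endpoints in different components.
1-4 (9): skip — 1 and 4 already connected.
3-9 (9): add — endpoints in different components.
8-9 (11): skip — 8 and 9 already connected.
2-5 (12): add — endpoints in different components.
Non-tree edge 5-7 has weight 12, equal to the heaviest edge on its tree cycle — swapping gives another MST of the same weight. Not unique.

No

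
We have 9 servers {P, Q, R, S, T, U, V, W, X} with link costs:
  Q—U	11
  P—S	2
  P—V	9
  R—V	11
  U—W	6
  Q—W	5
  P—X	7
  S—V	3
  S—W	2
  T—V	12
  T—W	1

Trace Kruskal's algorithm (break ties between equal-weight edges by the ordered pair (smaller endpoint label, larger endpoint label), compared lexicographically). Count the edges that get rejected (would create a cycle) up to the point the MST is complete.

Sort edges by weight, then run Kruskal:
T—W (1): add — endpoints in different components.
P—S (2): add — endpoints in different components.
S—W (2): add — endpoints in different components.
S—V (3): add — endpoints in different components.
Q—W (5): add — endpoints in different components.
U—W (6): add — endpoints in different components.
P—X (7): add — endpoints in different components.
P—V (9): skip — V and P already connected.
Q—U (11): skip — U and Q already connected.
R—V (11): add — endpoints in different components.
Edges rejected before the tree was complete: 2.

2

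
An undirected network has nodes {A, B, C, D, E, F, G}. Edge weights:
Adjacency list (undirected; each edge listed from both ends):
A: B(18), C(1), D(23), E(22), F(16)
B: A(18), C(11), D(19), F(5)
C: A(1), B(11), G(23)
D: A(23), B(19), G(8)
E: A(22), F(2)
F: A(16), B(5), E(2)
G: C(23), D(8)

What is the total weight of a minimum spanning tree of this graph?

Prim's algorithm from D:
Step 1: frontier [D-G 8, B-D 19, A-D 23] → take D-G (8); add G.
Step 2: frontier [B-D 19, A-D 23, C-G 23] → take B-D (19); add B.
Step 3: frontier [B-F 5, B-C 11, A-B 18, A-D 23, C-G 23] → take B-F (5); add F.
Step 4: frontier [B-C 11, A-B 18, A-D 23, E-F 2, A-F 16, C-G 23] → take E-F (2); add E.
Step 5: frontier [B-C 11, A-B 18, A-D 23, A-E 22, A-F 16, C-G 23] → take B-C (11); add C.
Step 6: frontier [A-B 18, A-C 1, A-D 23, A-E 22, A-F 16] → take A-C (1); add A.
MST edges: D-G, B-D, B-F, E-F, B-C, A-C; total weight 8+19+5+2+11+1 = 46.

46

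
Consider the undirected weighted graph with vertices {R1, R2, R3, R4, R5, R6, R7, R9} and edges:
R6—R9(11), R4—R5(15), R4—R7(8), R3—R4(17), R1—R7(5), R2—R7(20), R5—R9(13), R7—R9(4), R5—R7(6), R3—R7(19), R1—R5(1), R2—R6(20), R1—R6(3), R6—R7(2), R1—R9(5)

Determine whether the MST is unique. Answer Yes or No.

Kruskal: consider edges lightest-first.
R1—R5 (1): add — endpoints in different components.
R6—R7 (2): add — endpoints in different components.
R1—R6 (3): add — endpoints in different components.
R7—R9 (4): add — endpoints in different components.
R1—R7 (5): skip — R1 and R7 already connected.
R1—R9 (5): skip — R1 and R9 already connected.
R5—R7 (6): skip — R5 and R7 already connected.
R4—R7 (8): add — endpoints in different components.
R6—R9 (11): skip — R9 and R6 already connected.
R5—R9 (13): skip — R5 and R9 already connected.
R4—R5 (15): skip — R4 and R5 already connected.
R3—R4 (17): add — endpoints in different components.
R3—R7 (19): skip — R3 and R7 already connected.
R2—R6 (20): add — endpoints in different components.
Non-tree edge R2—R7 has weight 20, equal to the heaviest edge on its tree cycle — swapping gives another MST of the same weight. Not unique.

No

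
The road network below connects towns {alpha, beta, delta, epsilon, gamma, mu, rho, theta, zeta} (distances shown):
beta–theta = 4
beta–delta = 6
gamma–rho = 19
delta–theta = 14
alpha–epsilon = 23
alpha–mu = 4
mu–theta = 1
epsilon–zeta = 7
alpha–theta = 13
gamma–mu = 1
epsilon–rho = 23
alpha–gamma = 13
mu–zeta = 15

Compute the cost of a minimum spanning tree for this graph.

57

Sort edges by weight, then run Kruskal:
gamma–mu (1): add — endpoints in different components.
mu–theta (1): add — endpoints in different components.
alpha–mu (4): add — endpoints in different components.
beta–theta (4): add — endpoints in different components.
beta–delta (6): add — endpoints in different components.
epsilon–zeta (7): add — endpoints in different components.
alpha–gamma (13): skip — alpha and gamma already connected.
alpha–theta (13): skip — alpha and theta already connected.
delta–theta (14): skip — delta and theta already connected.
mu–zeta (15): add — endpoints in different components.
gamma–rho (19): add — endpoints in different components.
MST edges: gamma–mu, mu–theta, alpha–mu, beta–theta, beta–delta, epsilon–zeta, mu–zeta, gamma–rho; total weight 1+1+4+4+6+7+15+19 = 57.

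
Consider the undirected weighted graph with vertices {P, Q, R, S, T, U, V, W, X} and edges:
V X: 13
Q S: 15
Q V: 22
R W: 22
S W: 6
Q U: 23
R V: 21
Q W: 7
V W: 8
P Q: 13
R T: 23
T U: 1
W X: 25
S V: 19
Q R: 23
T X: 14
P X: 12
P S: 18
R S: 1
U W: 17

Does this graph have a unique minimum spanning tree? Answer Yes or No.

Sort edges by weight, then run Kruskal:
R S (1): add — endpoints in different components.
T U (1): add — endpoints in different components.
S W (6): add — endpoints in different components.
Q W (7): add — endpoints in different components.
V W (8): add — endpoints in different components.
P X (12): add — endpoints in different components.
P Q (13): add — endpoints in different components.
V X (13): skip — V and X already connected.
T X (14): add — endpoints in different components.
Non-tree edge V X has weight 13, equal to the heaviest edge on its tree cycle — swapping gives another MST of the same weight. Not unique.

No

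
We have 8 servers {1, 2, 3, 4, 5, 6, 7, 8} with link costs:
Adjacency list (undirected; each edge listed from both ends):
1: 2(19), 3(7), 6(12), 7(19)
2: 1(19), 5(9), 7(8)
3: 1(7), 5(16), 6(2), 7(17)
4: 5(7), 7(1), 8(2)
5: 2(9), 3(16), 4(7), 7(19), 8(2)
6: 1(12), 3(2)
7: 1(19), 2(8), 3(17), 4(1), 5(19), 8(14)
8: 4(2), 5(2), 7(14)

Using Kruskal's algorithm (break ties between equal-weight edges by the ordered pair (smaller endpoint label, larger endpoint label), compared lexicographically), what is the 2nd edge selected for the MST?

Sort edges by weight, then run Kruskal:
4-7 (1): add — endpoints in different components.
3-6 (2): add — endpoints in different components.
4-8 (2): add — endpoints in different components.
5-8 (2): add — endpoints in different components.
1-3 (7): add — endpoints in different components.
4-5 (7): skip — 4 and 5 already connected.
2-7 (8): add — endpoints in different components.
2-5 (9): skip — 2 and 5 already connected.
1-6 (12): skip — 1 and 6 already connected.
7-8 (14): skip — 7 and 8 already connected.
3-5 (16): add — endpoints in different components.
The 2nd edge added is 3-6.

3-6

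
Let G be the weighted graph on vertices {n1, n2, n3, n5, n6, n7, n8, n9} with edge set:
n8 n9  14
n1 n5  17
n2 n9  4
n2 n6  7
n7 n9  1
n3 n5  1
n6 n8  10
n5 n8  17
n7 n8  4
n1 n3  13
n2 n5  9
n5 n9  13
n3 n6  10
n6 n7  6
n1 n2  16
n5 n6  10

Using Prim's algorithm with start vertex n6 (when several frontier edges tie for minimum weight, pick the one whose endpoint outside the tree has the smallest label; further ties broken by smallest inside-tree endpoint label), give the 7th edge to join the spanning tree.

n1-n3

Prim, starting at n6.
Step 1: cheapest edge leaving the tree is n6 n7 (6); add n7.
Step 2: cheapest edge leaving the tree is n7 n9 (1); add n9.
Step 3: cheapest edge leaving the tree is n2 n9 (4); add n2.
Step 4: cheapest edge leaving the tree is n7 n8 (4); add n8.
Step 5: cheapest edge leaving the tree is n2 n5 (9); add n5.
Step 6: cheapest edge leaving the tree is n3 n5 (1); add n3.
Step 7: cheapest edge leaving the tree is n1 n3 (13); add n1.
The 7th edge added is n1 n3.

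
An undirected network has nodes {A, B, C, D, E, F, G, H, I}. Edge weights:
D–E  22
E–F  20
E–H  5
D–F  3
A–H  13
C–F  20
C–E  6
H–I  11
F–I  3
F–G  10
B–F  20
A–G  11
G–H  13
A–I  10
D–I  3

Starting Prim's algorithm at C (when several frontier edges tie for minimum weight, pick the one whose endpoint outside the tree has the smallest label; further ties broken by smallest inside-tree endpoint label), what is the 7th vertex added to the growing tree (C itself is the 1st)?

Prim, starting at C.
Step 1: cheapest edge leaving the tree is C–E (6); add E.
Step 2: cheapest edge leaving the tree is E–H (5); add H.
Step 3: cheapest edge leaving the tree is H–I (11); add I.
Step 4: cheapest edge leaving the tree is D–I (3); add D.
Step 5: cheapest edge leaving the tree is D–F (3); add F.
Step 6: cheapest edge leaving the tree is A–I (10); add A.
Step 7: cheapest edge leaving the tree is F–G (10); add G.
Step 8: cheapest edge leaving the tree is B–F (20); add B.
Vertex order: C, E, H, I, D, F, A, G, B. The 7th vertex is A.

A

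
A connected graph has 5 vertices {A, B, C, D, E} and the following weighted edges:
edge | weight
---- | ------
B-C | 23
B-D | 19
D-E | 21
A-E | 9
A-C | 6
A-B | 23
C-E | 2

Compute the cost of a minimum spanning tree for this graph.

48

Grow the tree from B using Prim:
Step 1: frontier [B-D 19, A-B 23, B-C 23] → take B-D (19); add D.
Step 2: frontier [A-B 23, B-C 23, D-E 21] → take D-E (21); add E.
Step 3: frontier [A-B 23, B-C 23, C-E 2, A-E 9] → take C-E (2); add C.
Step 4: frontier [A-B 23, A-C 6, A-E 9] → take A-C (6); add A.
MST edges: B-D, D-E, C-E, A-C; total weight 19+21+2+6 = 48.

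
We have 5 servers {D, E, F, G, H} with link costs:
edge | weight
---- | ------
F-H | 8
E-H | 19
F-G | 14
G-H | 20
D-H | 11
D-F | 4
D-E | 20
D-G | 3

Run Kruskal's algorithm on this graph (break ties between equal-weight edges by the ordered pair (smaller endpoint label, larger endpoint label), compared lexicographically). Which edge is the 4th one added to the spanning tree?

Sort edges by weight, then run Kruskal:
D-G (3): add — endpoints in different components.
D-F (4): add — endpoints in different components.
F-H (8): add — endpoints in different components.
D-H (11): skip — D and H already connected.
F-G (14): skip — F and G already connected.
E-H (19): add — endpoints in different components.
The 4th edge added is E-H.

E-H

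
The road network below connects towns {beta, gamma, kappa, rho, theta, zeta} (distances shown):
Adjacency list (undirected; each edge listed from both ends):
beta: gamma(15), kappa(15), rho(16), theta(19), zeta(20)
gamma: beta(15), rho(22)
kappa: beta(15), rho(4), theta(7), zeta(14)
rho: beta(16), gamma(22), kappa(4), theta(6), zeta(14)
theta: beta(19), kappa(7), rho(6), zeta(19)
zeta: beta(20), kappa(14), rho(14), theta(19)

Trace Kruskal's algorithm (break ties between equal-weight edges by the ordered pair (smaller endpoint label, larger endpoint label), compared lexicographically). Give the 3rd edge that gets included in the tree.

Sort edges by weight, then run Kruskal:
kappa—rho (4): add. Components now {zeta} {theta} {beta} {gamma} {kappa,rho}
rho—theta (6): add. Components now {zeta} {kappa,rho,theta} {beta} {gamma}
kappa—theta (7): skip — theta and kappa already connected.
kappa—zeta (14): add. Components now {kappa,rho,theta,zeta} {beta} {gamma}
rho—zeta (14): skip — zeta and rho already connected.
beta—gamma (15): add. Components now {kappa,rho,theta,zeta} {beta,gamma}
beta—kappa (15): add. Components now {beta,gamma,kappa,rho,theta,zeta}
The 3rd edge added is kappa—zeta.

kappa-zeta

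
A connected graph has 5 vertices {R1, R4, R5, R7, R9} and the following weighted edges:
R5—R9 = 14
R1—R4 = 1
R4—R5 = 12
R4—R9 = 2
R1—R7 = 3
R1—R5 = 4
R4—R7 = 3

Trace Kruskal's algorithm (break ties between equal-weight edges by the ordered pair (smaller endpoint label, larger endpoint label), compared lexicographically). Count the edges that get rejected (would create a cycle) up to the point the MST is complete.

Sort edges by weight, then run Kruskal:
R1—R4 (1): add — endpoints in different components.
R4—R9 (2): add — endpoints in different components.
R1—R7 (3): add — endpoints in different components.
R4—R7 (3): skip — R7 and R4 already connected.
R1—R5 (4): add — endpoints in different components.
Edges rejected before the tree was complete: 1.

1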